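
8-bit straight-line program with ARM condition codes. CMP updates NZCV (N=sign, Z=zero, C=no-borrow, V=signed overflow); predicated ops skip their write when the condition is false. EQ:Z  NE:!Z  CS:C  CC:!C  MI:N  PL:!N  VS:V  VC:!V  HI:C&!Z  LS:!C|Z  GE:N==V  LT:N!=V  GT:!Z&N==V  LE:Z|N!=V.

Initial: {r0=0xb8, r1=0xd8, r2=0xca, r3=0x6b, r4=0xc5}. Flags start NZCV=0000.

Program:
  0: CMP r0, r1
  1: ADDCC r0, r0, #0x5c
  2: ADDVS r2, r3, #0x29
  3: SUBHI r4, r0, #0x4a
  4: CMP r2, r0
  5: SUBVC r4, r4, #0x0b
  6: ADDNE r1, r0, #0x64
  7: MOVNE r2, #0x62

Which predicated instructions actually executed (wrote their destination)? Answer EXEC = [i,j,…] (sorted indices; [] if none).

[0] flags=1000 → (cmp)
[1] flags=1000 CC?T → r0=0x14
[2] flags=1000 VS?F → skip
[3] flags=1000 HI?F → skip
[4] flags=1010 → (cmp)
[5] flags=1010 VC?T → r4=0xba
[6] flags=1010 NE?T → r1=0x78
[7] flags=1010 NE?T → r2=0x62

EXEC = [1,5,6,7]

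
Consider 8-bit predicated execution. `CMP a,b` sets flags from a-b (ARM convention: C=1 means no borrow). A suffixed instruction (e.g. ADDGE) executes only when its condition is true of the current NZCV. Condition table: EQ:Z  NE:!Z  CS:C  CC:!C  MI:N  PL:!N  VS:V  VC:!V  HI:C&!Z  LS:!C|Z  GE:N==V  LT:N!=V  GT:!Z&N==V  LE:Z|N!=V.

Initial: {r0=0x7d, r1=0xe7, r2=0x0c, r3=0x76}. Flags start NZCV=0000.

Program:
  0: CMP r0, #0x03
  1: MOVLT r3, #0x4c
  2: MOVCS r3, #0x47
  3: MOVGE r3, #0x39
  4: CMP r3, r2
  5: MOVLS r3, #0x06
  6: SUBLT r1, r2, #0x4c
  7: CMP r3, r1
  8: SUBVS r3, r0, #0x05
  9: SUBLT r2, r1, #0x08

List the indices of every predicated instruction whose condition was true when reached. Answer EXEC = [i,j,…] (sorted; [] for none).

[0] flags=0010 → (cmp)
[1] flags=0010 LT?F → skip
[2] flags=0010 CS?T → r3=0x47
[3] flags=0010 GE?T → r3=0x39
[4] flags=0010 → (cmp)
[5] flags=0010 LS?F → skip
[6] flags=0010 LT?F → skip
[7] flags=0000 → (cmp)
[8] flags=0000 VS?F → skip
[9] flags=0000 LT?F → skip

EXEC = [2,3]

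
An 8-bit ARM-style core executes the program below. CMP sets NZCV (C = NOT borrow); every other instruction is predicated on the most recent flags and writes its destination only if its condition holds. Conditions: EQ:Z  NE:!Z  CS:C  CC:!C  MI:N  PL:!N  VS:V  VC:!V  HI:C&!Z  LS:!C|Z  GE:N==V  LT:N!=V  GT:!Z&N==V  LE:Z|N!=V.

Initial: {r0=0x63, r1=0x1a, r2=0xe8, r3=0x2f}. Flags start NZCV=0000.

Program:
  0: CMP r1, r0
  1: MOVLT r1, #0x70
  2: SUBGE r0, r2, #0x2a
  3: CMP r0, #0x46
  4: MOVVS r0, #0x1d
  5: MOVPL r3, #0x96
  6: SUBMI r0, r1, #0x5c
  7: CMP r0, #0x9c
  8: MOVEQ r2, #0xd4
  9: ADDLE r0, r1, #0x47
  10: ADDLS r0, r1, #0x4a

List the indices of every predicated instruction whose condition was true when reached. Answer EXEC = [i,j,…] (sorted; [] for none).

0: ✓ CMP  NZCV=1000
1: ✓ MOVLT  r1←0x70
2: · SUBGE
3: ✓ CMP  NZCV=0010
4: · MOVVS
5: ✓ MOVPL  r3←0x96
6: · SUBMI
7: ✓ CMP  NZCV=1001
8: · MOVEQ
9: · ADDLE
10: ✓ ADDLS  r0←0xba

EXEC = [1,5,10]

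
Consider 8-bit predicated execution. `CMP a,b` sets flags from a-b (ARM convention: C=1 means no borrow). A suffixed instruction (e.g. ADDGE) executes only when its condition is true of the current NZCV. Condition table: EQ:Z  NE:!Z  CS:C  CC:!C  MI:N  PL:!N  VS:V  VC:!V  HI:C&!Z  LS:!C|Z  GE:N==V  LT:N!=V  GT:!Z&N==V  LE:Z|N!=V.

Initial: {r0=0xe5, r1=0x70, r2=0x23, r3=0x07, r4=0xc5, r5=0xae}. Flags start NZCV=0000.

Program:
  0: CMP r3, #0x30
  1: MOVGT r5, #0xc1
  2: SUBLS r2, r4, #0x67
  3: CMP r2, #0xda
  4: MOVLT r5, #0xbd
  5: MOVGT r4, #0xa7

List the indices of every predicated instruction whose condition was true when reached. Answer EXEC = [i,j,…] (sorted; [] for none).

EXEC = [2,5]

0: ✓ CMP  NZCV=1000
1: · MOVGT
2: ✓ SUBLS  r2←0x5e
3: ✓ CMP  NZCV=1001
4: · MOVLT
5: ✓ MOVGT  r4←0xa7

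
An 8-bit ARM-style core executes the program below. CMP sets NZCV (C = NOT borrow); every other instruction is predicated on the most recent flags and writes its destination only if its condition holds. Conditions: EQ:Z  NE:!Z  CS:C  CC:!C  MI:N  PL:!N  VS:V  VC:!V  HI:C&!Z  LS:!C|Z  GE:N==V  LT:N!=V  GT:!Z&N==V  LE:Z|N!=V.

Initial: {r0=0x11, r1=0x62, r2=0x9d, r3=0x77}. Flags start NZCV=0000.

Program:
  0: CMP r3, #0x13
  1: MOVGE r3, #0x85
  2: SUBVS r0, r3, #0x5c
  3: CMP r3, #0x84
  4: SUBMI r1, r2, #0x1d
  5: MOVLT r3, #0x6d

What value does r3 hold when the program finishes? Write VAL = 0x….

VAL = 0x85

[0] flags=0010 → (cmp)
[1] flags=0010 GE?T → r3=0x85
[2] flags=0010 VS?F → skip
[3] flags=0010 → (cmp)
[4] flags=0010 MI?F → skip
[5] flags=0010 LT?F → skip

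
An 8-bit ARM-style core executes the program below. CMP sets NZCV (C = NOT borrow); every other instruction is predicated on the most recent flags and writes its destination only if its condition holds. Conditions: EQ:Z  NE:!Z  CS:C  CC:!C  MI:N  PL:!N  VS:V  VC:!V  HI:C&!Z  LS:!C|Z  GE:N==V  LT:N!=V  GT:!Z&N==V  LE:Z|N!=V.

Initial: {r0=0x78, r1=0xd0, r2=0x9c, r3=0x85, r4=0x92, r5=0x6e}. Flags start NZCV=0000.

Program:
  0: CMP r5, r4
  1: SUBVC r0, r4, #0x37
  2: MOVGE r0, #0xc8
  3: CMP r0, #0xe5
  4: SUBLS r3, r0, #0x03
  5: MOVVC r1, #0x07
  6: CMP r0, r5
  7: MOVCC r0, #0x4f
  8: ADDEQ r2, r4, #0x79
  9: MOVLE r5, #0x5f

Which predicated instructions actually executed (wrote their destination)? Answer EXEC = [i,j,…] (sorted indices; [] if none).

[0] flags=1001 → (cmp)
[1] flags=1001 VC?F → skip
[2] flags=1001 GE?T → r0=0xc8
[3] flags=1000 → (cmp)
[4] flags=1000 LS?T → r3=0xc5
[5] flags=1000 VC?T → r1=0x07
[6] flags=0011 → (cmp)
[7] flags=0011 CC?F → skip
[8] flags=0011 EQ?F → skip
[9] flags=0011 LE?T → r5=0x5f

EXEC = [2,4,5,9]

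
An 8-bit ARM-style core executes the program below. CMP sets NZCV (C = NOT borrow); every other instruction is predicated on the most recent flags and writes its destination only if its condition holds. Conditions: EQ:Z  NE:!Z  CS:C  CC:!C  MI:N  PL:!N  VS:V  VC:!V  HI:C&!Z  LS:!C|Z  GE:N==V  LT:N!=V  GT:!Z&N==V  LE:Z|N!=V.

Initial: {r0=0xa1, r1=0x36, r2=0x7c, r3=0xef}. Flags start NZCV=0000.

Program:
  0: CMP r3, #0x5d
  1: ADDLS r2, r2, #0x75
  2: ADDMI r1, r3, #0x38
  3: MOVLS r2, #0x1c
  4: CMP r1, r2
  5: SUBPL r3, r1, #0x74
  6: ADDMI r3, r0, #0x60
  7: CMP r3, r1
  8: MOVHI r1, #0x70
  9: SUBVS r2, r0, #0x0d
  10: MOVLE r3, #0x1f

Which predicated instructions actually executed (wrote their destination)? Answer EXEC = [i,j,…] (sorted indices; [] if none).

[0] flags=1010 → (cmp)
[1] flags=1010 LS?F → skip
[2] flags=1010 MI?T → r1=0x27
[3] flags=1010 LS?F → skip
[4] flags=1000 → (cmp)
[5] flags=1000 PL?F → skip
[6] flags=1000 MI?T → r3=0x01
[7] flags=1000 → (cmp)
[8] flags=1000 HI?F → skip
[9] flags=1000 VS?F → skip
[10] flags=1000 LE?T → r3=0x1f

EXEC = [2,6,10]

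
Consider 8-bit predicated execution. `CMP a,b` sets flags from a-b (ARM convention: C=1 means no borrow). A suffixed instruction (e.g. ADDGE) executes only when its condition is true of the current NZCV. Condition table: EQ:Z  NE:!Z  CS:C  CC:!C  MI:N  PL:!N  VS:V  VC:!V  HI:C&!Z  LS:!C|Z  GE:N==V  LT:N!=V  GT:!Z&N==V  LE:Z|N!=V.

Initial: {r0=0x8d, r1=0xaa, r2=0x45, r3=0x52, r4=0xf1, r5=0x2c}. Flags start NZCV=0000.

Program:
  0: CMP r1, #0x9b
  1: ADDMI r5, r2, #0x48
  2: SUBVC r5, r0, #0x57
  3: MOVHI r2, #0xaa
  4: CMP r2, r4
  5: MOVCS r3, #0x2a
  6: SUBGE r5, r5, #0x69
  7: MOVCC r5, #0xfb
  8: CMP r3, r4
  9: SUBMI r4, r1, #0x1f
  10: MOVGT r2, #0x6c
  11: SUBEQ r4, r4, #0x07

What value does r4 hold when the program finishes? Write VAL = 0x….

VAL = 0xf1

0: ✓ CMP  NZCV=0010
1: · ADDMI
2: ✓ SUBVC  r5←0x36
3: ✓ MOVHI  r2←0xaa
4: ✓ CMP  NZCV=1000
5: · MOVCS
6: · SUBGE
7: ✓ MOVCC  r5←0xfb
8: ✓ CMP  NZCV=0000
9: · SUBMI
10: ✓ MOVGT  r2←0x6c
11: · SUBEQ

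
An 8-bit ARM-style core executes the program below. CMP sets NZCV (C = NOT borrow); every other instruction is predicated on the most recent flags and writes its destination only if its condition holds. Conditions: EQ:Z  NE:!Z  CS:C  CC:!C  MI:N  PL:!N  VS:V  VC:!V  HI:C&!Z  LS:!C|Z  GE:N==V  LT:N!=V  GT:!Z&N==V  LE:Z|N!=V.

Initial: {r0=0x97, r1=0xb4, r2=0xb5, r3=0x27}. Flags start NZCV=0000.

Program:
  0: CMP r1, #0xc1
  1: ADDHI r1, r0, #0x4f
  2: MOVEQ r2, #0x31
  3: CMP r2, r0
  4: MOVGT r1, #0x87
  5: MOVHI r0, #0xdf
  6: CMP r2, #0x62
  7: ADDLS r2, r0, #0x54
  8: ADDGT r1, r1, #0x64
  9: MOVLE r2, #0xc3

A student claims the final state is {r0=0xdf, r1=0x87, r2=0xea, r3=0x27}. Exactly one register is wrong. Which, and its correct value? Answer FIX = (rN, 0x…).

0: ✓ CMP  NZCV=1000
1: · ADDHI
2: · MOVEQ
3: ✓ CMP  NZCV=0010
4: ✓ MOVGT  r1←0x87
5: ✓ MOVHI  r0←0xdf
6: ✓ CMP  NZCV=0011
7: · ADDLS
8: · ADDGT
9: ✓ MOVLE  r2←0xc3

FIX = (r2, 0xc3)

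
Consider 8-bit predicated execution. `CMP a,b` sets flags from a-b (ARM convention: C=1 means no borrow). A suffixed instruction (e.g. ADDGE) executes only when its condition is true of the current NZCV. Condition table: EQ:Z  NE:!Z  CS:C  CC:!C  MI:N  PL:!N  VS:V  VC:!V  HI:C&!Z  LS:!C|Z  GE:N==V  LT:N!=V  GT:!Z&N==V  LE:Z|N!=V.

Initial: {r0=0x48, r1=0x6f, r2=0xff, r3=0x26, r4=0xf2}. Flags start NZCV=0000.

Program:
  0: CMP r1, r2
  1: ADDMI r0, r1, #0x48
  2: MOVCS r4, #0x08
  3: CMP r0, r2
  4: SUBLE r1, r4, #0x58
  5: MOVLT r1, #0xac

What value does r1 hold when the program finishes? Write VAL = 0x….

VAL = 0x6f

[0] flags=0000 → (cmp)
[1] flags=0000 MI?F → skip
[2] flags=0000 CS?F → skip
[3] flags=0000 → (cmp)
[4] flags=0000 LE?F → skip
[5] flags=0000 LT?F → skip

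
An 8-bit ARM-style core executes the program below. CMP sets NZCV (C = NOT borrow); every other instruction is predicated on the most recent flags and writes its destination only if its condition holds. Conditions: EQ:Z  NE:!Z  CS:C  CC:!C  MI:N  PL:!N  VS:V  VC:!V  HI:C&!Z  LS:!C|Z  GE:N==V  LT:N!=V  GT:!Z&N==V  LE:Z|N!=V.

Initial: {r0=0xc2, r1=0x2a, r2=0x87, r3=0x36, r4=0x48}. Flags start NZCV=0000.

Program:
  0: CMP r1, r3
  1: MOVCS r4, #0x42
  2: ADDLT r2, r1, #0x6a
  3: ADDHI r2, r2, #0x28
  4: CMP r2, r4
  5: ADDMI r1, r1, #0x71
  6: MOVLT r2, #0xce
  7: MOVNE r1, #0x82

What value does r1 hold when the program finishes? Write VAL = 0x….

VAL = 0x82

[0] flags=1000 → (cmp)
[1] flags=1000 CS?F → skip
[2] flags=1000 LT?T → r2=0x94
[3] flags=1000 HI?F → skip
[4] flags=0011 → (cmp)
[5] flags=0011 MI?F → skip
[6] flags=0011 LT?T → r2=0xce
[7] flags=0011 NE?T → r1=0x82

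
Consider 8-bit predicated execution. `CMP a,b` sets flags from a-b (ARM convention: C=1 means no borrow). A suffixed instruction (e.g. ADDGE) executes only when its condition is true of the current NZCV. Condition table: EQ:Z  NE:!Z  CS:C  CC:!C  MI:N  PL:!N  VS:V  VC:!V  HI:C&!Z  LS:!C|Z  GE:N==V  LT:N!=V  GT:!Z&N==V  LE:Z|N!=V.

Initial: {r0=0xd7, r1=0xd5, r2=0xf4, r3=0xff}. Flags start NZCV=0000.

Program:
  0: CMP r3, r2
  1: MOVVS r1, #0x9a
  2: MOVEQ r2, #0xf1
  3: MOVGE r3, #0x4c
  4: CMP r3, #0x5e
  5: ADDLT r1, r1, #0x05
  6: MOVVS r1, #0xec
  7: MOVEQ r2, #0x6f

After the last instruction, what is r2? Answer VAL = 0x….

[0] flags=0010 → (cmp)
[1] flags=0010 VS?F → skip
[2] flags=0010 EQ?F → skip
[3] flags=0010 GE?T → r3=0x4c
[4] flags=1000 → (cmp)
[5] flags=1000 LT?T → r1=0xda
[6] flags=1000 VS?F → skip
[7] flags=1000 EQ?F → skip

VAL = 0xf4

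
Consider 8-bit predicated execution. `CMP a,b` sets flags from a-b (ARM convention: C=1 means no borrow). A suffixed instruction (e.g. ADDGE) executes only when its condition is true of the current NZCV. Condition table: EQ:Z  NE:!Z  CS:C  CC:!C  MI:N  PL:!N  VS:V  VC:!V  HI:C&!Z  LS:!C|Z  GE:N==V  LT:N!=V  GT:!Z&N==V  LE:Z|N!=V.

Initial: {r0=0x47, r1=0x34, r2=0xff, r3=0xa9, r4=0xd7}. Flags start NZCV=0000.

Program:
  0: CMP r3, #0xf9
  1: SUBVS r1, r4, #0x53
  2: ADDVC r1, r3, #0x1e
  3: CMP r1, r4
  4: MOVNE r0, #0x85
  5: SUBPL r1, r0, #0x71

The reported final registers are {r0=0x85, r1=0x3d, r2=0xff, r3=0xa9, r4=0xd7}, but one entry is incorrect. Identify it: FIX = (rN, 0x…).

FIX = (r1, 0xc7)

[0] flags=1000 → (cmp)
[1] flags=1000 VS?F → skip
[2] flags=1000 VC?T → r1=0xc7
[3] flags=1000 → (cmp)
[4] flags=1000 NE?T → r0=0x85
[5] flags=1000 PL?F → skip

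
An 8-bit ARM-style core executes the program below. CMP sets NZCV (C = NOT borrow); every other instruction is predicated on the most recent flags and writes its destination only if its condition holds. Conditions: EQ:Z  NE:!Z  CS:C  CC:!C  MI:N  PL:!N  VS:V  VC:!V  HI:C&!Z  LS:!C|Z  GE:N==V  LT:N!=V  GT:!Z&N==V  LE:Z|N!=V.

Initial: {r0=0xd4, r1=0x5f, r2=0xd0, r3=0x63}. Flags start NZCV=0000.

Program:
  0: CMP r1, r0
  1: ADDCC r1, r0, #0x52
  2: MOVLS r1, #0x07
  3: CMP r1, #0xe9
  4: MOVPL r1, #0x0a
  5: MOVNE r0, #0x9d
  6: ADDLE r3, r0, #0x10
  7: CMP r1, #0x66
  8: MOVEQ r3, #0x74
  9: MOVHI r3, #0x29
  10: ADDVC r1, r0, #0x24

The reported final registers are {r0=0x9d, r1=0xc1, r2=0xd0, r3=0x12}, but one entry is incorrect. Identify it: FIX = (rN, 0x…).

FIX = (r3, 0x63)

[0] flags=1001 → (cmp)
[1] flags=1001 CC?T → r1=0x26
[2] flags=1001 LS?T → r1=0x07
[3] flags=0000 → (cmp)
[4] flags=0000 PL?T → r1=0x0a
[5] flags=0000 NE?T → r0=0x9d
[6] flags=0000 LE?F → skip
[7] flags=1000 → (cmp)
[8] flags=1000 EQ?F → skip
[9] flags=1000 HI?F → skip
[10] flags=1000 VC?T → r1=0xc1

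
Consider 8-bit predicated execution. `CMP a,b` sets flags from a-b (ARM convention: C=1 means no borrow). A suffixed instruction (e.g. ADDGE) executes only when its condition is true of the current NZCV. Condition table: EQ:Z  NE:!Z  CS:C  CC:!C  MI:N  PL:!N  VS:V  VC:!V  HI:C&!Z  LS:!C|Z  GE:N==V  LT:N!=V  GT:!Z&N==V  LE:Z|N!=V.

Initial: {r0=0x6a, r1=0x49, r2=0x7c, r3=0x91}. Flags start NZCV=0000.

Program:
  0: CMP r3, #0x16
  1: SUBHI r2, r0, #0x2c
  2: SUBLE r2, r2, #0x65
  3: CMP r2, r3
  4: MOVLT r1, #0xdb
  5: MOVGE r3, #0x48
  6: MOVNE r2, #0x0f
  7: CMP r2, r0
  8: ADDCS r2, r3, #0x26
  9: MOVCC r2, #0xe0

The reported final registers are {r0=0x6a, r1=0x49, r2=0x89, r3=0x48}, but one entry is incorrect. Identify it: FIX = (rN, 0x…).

FIX = (r2, 0xe0)

0: ✓ CMP  NZCV=0011
1: ✓ SUBHI  r2←0x3e
2: ✓ SUBLE  r2←0xd9
3: ✓ CMP  NZCV=0010
4: · MOVLT
5: ✓ MOVGE  r3←0x48
6: ✓ MOVNE  r2←0x0f
7: ✓ CMP  NZCV=1000
8: · ADDCS
9: ✓ MOVCC  r2←0xe0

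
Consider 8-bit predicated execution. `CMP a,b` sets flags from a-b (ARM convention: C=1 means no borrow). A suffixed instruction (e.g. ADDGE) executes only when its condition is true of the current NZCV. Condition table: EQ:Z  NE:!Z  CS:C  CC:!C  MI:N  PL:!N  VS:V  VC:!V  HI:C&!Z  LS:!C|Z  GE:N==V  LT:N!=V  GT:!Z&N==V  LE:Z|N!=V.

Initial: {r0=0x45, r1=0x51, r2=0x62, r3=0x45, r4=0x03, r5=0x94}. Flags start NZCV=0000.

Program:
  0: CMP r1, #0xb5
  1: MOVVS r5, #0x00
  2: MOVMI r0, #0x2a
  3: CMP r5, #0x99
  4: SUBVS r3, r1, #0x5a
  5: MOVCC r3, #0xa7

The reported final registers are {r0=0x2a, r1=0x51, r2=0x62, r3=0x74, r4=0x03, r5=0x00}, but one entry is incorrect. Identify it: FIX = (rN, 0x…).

[0] flags=1001 → (cmp)
[1] flags=1001 VS?T → r5=0x00
[2] flags=1001 MI?T → r0=0x2a
[3] flags=0000 → (cmp)
[4] flags=0000 VS?F → skip
[5] flags=0000 CC?T → r3=0xa7

FIX = (r3, 0xa7)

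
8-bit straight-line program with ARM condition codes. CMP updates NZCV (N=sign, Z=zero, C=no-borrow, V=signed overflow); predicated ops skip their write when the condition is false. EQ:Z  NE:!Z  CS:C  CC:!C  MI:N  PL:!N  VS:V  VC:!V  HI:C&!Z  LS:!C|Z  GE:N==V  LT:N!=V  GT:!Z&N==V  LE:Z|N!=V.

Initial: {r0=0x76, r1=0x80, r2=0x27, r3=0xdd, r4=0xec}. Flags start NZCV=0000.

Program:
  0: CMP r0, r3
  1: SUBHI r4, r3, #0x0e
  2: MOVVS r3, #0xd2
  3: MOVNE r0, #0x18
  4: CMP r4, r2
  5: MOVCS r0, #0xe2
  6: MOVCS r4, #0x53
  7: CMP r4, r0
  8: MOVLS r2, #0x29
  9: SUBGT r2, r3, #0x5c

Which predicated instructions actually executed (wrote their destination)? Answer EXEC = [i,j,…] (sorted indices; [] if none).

EXEC = [2,3,5,6,8,9]

[0] flags=1001 → (cmp)
[1] flags=1001 HI?F → skip
[2] flags=1001 VS?T → r3=0xd2
[3] flags=1001 NE?T → r0=0x18
[4] flags=1010 → (cmp)
[5] flags=1010 CS?T → r0=0xe2
[6] flags=1010 CS?T → r4=0x53
[7] flags=0000 → (cmp)
[8] flags=0000 LS?T → r2=0x29
[9] flags=0000 GT?T → r2=0x76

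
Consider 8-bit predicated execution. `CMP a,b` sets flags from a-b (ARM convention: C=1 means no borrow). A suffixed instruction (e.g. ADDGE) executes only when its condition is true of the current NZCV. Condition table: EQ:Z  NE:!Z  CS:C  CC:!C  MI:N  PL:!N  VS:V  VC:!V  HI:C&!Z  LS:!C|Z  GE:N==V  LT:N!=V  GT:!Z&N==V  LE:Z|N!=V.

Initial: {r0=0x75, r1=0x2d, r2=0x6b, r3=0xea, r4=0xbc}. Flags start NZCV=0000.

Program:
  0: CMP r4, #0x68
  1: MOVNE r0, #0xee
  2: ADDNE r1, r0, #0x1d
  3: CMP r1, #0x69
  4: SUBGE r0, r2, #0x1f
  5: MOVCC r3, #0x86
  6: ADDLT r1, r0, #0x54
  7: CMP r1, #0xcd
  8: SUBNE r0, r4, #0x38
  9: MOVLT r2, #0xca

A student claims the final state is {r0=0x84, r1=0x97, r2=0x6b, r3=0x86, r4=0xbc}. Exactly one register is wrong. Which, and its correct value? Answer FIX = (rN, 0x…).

FIX = (r1, 0x42)

0: ✓ CMP  NZCV=0011
1: ✓ MOVNE  r0←0xee
2: ✓ ADDNE  r1←0x0b
3: ✓ CMP  NZCV=1000
4: · SUBGE
5: ✓ MOVCC  r3←0x86
6: ✓ ADDLT  r1←0x42
7: ✓ CMP  NZCV=0000
8: ✓ SUBNE  r0←0x84
9: · MOVLT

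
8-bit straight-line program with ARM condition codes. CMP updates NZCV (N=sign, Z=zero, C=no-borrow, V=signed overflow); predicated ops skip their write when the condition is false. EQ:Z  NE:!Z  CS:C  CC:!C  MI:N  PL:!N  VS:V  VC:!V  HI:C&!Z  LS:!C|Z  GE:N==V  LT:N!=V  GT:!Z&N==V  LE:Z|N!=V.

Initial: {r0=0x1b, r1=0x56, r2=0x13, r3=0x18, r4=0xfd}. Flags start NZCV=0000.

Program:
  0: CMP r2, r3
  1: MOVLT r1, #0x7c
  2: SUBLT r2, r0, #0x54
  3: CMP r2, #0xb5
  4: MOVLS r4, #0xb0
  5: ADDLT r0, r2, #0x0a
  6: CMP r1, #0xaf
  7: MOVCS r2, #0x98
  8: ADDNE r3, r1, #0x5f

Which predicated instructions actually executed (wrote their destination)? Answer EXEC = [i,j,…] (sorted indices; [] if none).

[0] flags=1000 → (cmp)
[1] flags=1000 LT?T → r1=0x7c
[2] flags=1000 LT?T → r2=0xc7
[3] flags=0010 → (cmp)
[4] flags=0010 LS?F → skip
[5] flags=0010 LT?F → skip
[6] flags=1001 → (cmp)
[7] flags=1001 CS?F → skip
[8] flags=1001 NE?T → r3=0xdb

EXEC = [1,2,8]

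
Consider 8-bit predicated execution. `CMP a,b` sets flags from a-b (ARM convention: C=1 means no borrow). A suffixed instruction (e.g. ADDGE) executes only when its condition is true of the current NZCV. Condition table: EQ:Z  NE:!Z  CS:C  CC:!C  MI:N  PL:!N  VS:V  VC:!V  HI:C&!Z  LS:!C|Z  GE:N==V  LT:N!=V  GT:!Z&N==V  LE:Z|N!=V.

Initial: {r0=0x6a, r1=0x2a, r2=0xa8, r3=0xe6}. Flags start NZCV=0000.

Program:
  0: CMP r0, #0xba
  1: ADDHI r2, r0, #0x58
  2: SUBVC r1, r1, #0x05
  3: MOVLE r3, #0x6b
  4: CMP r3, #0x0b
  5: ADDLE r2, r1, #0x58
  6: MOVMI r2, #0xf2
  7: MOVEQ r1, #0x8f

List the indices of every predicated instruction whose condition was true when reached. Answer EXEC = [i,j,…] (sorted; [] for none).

EXEC = [5,6]

0: ✓ CMP  NZCV=1001
1: · ADDHI
2: · SUBVC
3: · MOVLE
4: ✓ CMP  NZCV=1010
5: ✓ ADDLE  r2←0x82
6: ✓ MOVMI  r2←0xf2
7: · MOVEQ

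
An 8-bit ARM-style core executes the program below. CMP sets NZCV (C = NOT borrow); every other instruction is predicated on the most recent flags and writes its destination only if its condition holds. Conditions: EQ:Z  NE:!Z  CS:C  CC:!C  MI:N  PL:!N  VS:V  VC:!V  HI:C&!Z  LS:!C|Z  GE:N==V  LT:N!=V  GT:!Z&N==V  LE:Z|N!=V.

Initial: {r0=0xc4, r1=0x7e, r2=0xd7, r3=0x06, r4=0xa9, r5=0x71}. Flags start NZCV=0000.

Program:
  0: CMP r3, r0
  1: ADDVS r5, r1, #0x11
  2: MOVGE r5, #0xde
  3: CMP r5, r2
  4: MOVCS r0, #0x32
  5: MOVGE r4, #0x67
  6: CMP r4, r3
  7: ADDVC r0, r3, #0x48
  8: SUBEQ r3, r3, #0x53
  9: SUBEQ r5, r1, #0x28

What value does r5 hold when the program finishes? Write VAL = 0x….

0: ✓ CMP  NZCV=0000
1: · ADDVS
2: ✓ MOVGE  r5←0xde
3: ✓ CMP  NZCV=0010
4: ✓ MOVCS  r0←0x32
5: ✓ MOVGE  r4←0x67
6: ✓ CMP  NZCV=0010
7: ✓ ADDVC  r0←0x4e
8: · SUBEQ
9: · SUBEQ

VAL = 0xde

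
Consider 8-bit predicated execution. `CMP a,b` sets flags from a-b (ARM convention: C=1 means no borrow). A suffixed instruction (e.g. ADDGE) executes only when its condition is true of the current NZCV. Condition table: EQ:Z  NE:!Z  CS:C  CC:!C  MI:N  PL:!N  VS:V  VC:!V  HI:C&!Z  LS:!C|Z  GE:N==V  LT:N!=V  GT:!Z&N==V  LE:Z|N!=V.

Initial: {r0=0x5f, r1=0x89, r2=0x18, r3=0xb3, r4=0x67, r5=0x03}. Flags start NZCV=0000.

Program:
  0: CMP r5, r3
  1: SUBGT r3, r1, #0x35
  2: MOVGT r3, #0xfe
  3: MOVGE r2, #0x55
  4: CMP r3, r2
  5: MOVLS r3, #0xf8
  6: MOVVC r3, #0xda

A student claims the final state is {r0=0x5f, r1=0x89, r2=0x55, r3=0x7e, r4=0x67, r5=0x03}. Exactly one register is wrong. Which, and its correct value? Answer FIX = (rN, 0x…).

FIX = (r3, 0xda)

0: ✓ CMP  NZCV=0000
1: ✓ SUBGT  r3←0x54
2: ✓ MOVGT  r3←0xfe
3: ✓ MOVGE  r2←0x55
4: ✓ CMP  NZCV=1010
5: · MOVLS
6: ✓ MOVVC  r3←0xda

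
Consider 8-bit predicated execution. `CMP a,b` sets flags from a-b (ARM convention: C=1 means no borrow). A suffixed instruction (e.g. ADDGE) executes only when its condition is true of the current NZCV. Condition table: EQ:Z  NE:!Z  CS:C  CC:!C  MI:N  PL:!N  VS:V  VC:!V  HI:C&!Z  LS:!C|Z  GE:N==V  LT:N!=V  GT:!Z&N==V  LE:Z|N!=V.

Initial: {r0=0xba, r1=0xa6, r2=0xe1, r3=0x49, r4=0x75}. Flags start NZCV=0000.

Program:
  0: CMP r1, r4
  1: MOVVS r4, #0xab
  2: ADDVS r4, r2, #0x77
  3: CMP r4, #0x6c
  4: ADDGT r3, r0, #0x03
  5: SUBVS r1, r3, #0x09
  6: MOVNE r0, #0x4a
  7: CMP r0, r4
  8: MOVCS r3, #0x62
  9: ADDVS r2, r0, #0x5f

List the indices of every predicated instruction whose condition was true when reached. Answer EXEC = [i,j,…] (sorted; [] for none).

EXEC = [1,2,6]

[0] flags=0011 → (cmp)
[1] flags=0011 VS?T → r4=0xab
[2] flags=0011 VS?T → r4=0x58
[3] flags=1000 → (cmp)
[4] flags=1000 GT?F → skip
[5] flags=1000 VS?F → skip
[6] flags=1000 NE?T → r0=0x4a
[7] flags=1000 → (cmp)
[8] flags=1000 CS?F → skip
[9] flags=1000 VS?F → skip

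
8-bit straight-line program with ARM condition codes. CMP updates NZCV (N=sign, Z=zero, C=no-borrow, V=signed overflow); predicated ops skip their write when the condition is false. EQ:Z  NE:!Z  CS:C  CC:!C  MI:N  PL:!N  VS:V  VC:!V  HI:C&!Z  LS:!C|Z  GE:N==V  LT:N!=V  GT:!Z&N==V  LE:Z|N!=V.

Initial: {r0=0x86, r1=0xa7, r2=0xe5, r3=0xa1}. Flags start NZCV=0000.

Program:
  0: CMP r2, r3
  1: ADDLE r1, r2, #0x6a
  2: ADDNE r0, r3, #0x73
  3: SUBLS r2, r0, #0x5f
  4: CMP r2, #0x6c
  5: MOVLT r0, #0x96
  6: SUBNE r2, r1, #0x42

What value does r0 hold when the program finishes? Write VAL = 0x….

[0] flags=0010 → (cmp)
[1] flags=0010 LE?F → skip
[2] flags=0010 NE?T → r0=0x14
[3] flags=0010 LS?F → skip
[4] flags=0011 → (cmp)
[5] flags=0011 LT?T → r0=0x96
[6] flags=0011 NE?T → r2=0x65

VAL = 0x96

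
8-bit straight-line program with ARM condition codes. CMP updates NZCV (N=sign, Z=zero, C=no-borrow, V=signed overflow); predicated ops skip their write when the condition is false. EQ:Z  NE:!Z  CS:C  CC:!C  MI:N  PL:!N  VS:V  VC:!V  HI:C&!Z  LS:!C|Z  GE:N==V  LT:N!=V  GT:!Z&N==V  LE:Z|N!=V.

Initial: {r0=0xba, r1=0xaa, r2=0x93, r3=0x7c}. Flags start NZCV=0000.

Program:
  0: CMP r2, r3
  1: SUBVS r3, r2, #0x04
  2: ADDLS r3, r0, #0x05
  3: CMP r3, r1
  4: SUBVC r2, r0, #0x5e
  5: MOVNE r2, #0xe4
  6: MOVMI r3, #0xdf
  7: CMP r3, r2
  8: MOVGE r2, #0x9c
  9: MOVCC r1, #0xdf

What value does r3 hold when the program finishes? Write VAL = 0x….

VAL = 0xdf

0: ✓ CMP  NZCV=0011
1: ✓ SUBVS  r3←0x8f
2: · ADDLS
3: ✓ CMP  NZCV=1000
4: ✓ SUBVC  r2←0x5c
5: ✓ MOVNE  r2←0xe4
6: ✓ MOVMI  r3←0xdf
7: ✓ CMP  NZCV=1000
8: · MOVGE
9: ✓ MOVCC  r1←0xdf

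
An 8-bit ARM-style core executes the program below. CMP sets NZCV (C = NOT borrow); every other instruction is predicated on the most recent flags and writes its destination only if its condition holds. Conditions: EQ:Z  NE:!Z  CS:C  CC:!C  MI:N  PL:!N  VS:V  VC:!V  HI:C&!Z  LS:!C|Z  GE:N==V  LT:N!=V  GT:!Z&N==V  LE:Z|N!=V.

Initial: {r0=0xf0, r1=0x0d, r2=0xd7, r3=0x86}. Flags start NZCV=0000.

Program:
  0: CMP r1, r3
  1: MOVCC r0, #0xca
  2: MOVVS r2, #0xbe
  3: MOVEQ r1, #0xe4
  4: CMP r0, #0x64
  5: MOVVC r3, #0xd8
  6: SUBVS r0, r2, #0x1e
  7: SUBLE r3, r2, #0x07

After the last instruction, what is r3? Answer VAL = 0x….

VAL = 0xb7

0: ✓ CMP  NZCV=1001
1: ✓ MOVCC  r0←0xca
2: ✓ MOVVS  r2←0xbe
3: · MOVEQ
4: ✓ CMP  NZCV=0011
5: · MOVVC
6: ✓ SUBVS  r0←0xa0
7: ✓ SUBLE  r3←0xb7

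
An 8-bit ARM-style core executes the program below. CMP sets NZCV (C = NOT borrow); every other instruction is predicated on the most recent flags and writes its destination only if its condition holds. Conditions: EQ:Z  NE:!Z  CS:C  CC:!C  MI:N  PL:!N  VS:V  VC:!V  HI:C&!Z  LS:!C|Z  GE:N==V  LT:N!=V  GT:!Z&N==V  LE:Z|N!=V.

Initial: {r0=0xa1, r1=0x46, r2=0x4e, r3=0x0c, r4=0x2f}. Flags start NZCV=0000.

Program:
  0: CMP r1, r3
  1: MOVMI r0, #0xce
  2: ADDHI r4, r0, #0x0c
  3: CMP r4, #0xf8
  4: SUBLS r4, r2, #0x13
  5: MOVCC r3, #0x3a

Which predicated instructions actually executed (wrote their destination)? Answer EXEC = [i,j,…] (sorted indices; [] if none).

0: ✓ CMP  NZCV=0010
1: · MOVMI
2: ✓ ADDHI  r4←0xad
3: ✓ CMP  NZCV=1000
4: ✓ SUBLS  r4←0x3b
5: ✓ MOVCC  r3←0x3a

EXEC = [2,4,5]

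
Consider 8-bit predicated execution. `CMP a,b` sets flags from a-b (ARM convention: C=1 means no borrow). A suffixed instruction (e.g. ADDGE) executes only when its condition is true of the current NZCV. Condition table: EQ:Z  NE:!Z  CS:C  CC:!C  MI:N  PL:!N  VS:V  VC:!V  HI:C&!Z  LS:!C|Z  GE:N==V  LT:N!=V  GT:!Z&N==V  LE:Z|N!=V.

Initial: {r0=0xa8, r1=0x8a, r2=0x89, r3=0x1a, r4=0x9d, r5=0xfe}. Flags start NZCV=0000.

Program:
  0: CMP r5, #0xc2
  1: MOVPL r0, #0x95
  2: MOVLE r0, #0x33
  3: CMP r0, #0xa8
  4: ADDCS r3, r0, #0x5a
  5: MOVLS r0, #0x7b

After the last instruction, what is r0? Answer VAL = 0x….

[0] flags=0010 → (cmp)
[1] flags=0010 PL?T → r0=0x95
[2] flags=0010 LE?F → skip
[3] flags=1000 → (cmp)
[4] flags=1000 CS?F → skip
[5] flags=1000 LS?T → r0=0x7b

VAL = 0x7b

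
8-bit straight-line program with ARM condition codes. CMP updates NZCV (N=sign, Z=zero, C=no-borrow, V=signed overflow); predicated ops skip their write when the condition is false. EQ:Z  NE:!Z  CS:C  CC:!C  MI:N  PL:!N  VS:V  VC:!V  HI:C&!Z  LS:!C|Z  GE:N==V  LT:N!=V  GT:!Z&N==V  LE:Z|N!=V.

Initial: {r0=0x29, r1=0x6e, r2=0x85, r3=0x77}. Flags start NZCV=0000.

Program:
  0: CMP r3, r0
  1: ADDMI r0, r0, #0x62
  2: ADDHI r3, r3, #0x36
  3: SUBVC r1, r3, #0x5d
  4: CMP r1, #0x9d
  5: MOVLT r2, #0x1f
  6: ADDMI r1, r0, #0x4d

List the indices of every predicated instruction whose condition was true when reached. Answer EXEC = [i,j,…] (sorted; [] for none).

[0] flags=0010 → (cmp)
[1] flags=0010 MI?F → skip
[2] flags=0010 HI?T → r3=0xad
[3] flags=0010 VC?T → r1=0x50
[4] flags=1001 → (cmp)
[5] flags=1001 LT?F → skip
[6] flags=1001 MI?T → r1=0x76

EXEC = [2,3,6]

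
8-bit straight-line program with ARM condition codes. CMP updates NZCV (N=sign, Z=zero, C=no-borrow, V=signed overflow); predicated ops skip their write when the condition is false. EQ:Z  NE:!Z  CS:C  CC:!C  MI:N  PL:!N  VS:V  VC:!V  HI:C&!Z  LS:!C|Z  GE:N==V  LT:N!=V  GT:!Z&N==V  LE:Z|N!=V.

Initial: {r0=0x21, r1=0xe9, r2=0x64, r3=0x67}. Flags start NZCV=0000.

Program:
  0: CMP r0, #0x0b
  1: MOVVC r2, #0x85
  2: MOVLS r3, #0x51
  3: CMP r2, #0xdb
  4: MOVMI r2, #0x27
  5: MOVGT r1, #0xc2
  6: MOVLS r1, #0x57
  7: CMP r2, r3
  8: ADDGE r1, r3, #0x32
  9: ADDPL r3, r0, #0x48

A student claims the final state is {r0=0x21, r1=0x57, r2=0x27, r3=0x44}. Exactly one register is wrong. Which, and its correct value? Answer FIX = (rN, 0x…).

[0] flags=0010 → (cmp)
[1] flags=0010 VC?T → r2=0x85
[2] flags=0010 LS?F → skip
[3] flags=1000 → (cmp)
[4] flags=1000 MI?T → r2=0x27
[5] flags=1000 GT?F → skip
[6] flags=1000 LS?T → r1=0x57
[7] flags=1000 → (cmp)
[8] flags=1000 GE?F → skip
[9] flags=1000 PL?F → skip

FIX = (r3, 0x67)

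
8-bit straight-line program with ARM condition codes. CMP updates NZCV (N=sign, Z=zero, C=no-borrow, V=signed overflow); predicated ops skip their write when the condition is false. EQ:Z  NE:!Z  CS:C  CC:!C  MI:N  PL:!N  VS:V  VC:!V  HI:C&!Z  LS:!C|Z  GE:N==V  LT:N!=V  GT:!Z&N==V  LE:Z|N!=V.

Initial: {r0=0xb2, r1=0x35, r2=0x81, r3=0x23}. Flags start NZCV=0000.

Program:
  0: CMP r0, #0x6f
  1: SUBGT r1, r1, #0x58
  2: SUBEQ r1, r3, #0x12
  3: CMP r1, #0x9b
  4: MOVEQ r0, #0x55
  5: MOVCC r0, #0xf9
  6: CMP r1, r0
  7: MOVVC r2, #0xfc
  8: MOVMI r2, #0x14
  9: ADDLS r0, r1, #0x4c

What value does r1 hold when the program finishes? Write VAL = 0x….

VAL = 0x35

[0] flags=0011 → (cmp)
[1] flags=0011 GT?F → skip
[2] flags=0011 EQ?F → skip
[3] flags=1001 → (cmp)
[4] flags=1001 EQ?F → skip
[5] flags=1001 CC?T → r0=0xf9
[6] flags=0000 → (cmp)
[7] flags=0000 VC?T → r2=0xfc
[8] flags=0000 MI?F → skip
[9] flags=0000 LS?T → r0=0x81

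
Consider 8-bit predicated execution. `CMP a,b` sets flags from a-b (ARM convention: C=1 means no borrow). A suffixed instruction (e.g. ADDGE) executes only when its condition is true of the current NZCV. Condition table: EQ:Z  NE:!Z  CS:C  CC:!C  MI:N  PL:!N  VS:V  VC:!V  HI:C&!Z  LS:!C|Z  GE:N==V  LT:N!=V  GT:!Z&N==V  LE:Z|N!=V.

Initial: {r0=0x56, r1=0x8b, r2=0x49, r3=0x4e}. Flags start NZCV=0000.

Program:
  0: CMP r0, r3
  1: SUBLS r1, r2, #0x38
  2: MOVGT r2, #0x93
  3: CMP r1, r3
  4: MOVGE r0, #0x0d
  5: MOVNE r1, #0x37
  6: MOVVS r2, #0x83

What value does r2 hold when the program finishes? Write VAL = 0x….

VAL = 0x83

[0] flags=0010 → (cmp)
[1] flags=0010 LS?F → skip
[2] flags=0010 GT?T → r2=0x93
[3] flags=0011 → (cmp)
[4] flags=0011 GE?F → skip
[5] flags=0011 NE?T → r1=0x37
[6] flags=0011 VS?T → r2=0x83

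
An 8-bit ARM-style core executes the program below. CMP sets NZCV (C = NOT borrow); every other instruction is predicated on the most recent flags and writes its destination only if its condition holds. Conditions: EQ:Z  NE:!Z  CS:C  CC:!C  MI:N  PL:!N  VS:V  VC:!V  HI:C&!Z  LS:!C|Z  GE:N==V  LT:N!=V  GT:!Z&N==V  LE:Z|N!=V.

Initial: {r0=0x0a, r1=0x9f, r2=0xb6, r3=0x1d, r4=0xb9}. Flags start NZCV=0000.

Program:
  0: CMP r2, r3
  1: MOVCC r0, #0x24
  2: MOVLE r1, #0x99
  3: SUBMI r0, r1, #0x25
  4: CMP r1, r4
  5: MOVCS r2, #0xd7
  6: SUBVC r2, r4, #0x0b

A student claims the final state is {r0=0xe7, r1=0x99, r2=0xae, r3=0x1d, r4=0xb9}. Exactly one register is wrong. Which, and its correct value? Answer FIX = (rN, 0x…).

FIX = (r0, 0x74)

0: ✓ CMP  NZCV=1010
1: · MOVCC
2: ✓ MOVLE  r1←0x99
3: ✓ SUBMI  r0←0x74
4: ✓ CMP  NZCV=1000
5: · MOVCS
6: ✓ SUBVC  r2←0xae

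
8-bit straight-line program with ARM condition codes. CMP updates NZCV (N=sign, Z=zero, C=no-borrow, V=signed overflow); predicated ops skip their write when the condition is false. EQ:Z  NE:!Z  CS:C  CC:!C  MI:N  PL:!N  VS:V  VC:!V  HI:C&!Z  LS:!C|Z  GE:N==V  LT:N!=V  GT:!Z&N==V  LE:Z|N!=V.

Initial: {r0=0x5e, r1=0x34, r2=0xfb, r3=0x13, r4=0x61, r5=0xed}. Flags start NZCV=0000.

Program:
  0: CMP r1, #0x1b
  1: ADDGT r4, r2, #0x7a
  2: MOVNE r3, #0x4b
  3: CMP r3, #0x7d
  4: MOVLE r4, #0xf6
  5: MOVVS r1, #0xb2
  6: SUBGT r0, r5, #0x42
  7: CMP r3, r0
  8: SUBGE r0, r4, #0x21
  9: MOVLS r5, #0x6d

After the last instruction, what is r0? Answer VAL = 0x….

VAL = 0x5e

[0] flags=0010 → (cmp)
[1] flags=0010 GT?T → r4=0x75
[2] flags=0010 NE?T → r3=0x4b
[3] flags=1000 → (cmp)
[4] flags=1000 LE?T → r4=0xf6
[5] flags=1000 VS?F → skip
[6] flags=1000 GT?F → skip
[7] flags=1000 → (cmp)
[8] flags=1000 GE?F → skip
[9] flags=1000 LS?T → r5=0x6d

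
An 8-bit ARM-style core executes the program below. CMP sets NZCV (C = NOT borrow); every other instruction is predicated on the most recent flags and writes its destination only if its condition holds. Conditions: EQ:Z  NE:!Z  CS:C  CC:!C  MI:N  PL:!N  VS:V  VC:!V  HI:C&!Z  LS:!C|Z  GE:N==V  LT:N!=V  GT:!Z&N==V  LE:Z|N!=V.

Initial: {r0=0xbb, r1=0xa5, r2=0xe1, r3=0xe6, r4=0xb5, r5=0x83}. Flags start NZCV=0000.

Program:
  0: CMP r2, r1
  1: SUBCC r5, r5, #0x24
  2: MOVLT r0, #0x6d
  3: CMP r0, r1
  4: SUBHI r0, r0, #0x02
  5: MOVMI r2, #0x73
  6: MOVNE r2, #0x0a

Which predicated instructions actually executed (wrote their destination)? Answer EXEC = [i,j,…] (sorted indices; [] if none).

[0] flags=0010 → (cmp)
[1] flags=0010 CC?F → skip
[2] flags=0010 LT?F → skip
[3] flags=0010 → (cmp)
[4] flags=0010 HI?T → r0=0xb9
[5] flags=0010 MI?F → skip
[6] flags=0010 NE?T → r2=0x0a

EXEC = [4,6]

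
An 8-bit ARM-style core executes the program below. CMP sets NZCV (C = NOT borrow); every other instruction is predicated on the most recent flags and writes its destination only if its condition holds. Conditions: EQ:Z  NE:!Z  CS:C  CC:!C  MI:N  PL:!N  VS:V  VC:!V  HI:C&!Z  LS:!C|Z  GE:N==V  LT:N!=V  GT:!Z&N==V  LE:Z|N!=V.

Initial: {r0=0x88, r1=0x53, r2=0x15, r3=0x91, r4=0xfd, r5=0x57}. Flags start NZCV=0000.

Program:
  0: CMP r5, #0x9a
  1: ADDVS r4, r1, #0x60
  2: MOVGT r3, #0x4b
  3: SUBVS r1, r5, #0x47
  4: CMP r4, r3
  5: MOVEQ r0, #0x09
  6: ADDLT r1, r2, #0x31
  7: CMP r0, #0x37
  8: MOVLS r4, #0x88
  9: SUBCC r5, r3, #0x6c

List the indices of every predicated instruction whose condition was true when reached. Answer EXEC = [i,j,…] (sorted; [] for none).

[0] flags=1001 → (cmp)
[1] flags=1001 VS?T → r4=0xb3
[2] flags=1001 GT?T → r3=0x4b
[3] flags=1001 VS?T → r1=0x10
[4] flags=0011 → (cmp)
[5] flags=0011 EQ?F → skip
[6] flags=0011 LT?T → r1=0x46
[7] flags=0011 → (cmp)
[8] flags=0011 LS?F → skip
[9] flags=0011 CC?F → skip

EXEC = [1,2,3,6]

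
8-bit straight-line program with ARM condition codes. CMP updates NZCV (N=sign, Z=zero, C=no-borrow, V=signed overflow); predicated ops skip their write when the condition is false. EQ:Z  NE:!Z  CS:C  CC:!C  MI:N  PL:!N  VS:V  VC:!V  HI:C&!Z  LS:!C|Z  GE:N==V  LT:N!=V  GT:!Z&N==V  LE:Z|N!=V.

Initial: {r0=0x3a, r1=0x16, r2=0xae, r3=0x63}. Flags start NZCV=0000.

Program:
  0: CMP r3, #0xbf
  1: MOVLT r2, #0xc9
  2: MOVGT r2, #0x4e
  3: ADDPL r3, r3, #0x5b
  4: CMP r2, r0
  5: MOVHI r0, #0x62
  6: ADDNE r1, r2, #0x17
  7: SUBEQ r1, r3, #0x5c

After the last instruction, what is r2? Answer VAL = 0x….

VAL = 0x4e

[0] flags=1001 → (cmp)
[1] flags=1001 LT?F → skip
[2] flags=1001 GT?T → r2=0x4e
[3] flags=1001 PL?F → skip
[4] flags=0010 → (cmp)
[5] flags=0010 HI?T → r0=0x62
[6] flags=0010 NE?T → r1=0x65
[7] flags=0010 EQ?F → skip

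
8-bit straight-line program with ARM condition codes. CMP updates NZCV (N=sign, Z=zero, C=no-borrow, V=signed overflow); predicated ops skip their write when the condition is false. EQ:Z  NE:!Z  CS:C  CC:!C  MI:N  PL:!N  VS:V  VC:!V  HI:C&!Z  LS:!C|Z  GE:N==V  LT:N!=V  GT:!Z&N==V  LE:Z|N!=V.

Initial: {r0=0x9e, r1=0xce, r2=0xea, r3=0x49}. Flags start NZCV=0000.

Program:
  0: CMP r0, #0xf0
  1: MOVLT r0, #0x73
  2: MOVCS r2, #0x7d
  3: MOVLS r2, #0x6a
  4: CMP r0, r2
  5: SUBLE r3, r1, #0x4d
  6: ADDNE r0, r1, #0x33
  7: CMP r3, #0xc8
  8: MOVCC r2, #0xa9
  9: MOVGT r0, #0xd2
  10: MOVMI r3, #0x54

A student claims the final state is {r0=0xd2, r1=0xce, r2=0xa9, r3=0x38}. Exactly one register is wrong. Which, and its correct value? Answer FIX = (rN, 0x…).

FIX = (r3, 0x54)

0: ✓ CMP  NZCV=1000
1: ✓ MOVLT  r0←0x73
2: · MOVCS
3: ✓ MOVLS  r2←0x6a
4: ✓ CMP  NZCV=0010
5: · SUBLE
6: ✓ ADDNE  r0←0x01
7: ✓ CMP  NZCV=1001
8: ✓ MOVCC  r2←0xa9
9: ✓ MOVGT  r0←0xd2
10: ✓ MOVMI  r3←0x54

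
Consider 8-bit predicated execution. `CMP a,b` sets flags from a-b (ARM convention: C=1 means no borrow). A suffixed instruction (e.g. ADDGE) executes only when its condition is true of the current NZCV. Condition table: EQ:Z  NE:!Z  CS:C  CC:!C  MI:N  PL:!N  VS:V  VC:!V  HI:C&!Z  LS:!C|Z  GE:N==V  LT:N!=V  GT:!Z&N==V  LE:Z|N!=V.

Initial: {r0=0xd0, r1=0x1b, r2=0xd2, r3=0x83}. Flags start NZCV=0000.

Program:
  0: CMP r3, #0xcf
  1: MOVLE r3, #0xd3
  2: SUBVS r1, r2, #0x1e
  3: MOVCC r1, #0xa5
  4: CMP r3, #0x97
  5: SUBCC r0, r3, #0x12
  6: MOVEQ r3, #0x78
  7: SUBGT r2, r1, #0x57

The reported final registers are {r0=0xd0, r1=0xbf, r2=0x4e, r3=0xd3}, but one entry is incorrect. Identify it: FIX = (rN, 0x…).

FIX = (r1, 0xa5)

[0] flags=1000 → (cmp)
[1] flags=1000 LE?T → r3=0xd3
[2] flags=1000 VS?F → skip
[3] flags=1000 CC?T → r1=0xa5
[4] flags=0010 → (cmp)
[5] flags=0010 CC?F → skip
[6] flags=0010 EQ?F → skip
[7] flags=0010 GT?T → r2=0x4e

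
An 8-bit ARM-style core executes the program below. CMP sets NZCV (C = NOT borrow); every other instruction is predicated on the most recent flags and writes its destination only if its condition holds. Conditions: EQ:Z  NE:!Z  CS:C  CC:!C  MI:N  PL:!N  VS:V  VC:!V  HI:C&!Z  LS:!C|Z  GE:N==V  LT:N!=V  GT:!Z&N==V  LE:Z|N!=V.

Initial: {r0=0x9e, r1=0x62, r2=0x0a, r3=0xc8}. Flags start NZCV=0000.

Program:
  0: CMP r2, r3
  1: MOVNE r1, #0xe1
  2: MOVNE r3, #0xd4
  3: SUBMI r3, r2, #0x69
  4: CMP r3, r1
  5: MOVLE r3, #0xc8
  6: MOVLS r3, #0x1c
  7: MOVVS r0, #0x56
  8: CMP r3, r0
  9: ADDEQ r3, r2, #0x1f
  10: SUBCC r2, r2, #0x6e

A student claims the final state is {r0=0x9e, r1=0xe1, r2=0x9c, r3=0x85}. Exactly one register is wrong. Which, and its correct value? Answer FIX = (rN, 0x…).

FIX = (r3, 0x1c)

[0] flags=0000 → (cmp)
[1] flags=0000 NE?T → r1=0xe1
[2] flags=0000 NE?T → r3=0xd4
[3] flags=0000 MI?F → skip
[4] flags=1000 → (cmp)
[5] flags=1000 LE?T → r3=0xc8
[6] flags=1000 LS?T → r3=0x1c
[7] flags=1000 VS?F → skip
[8] flags=0000 → (cmp)
[9] flags=0000 EQ?F → skip
[10] flags=0000 CC?T → r2=0x9c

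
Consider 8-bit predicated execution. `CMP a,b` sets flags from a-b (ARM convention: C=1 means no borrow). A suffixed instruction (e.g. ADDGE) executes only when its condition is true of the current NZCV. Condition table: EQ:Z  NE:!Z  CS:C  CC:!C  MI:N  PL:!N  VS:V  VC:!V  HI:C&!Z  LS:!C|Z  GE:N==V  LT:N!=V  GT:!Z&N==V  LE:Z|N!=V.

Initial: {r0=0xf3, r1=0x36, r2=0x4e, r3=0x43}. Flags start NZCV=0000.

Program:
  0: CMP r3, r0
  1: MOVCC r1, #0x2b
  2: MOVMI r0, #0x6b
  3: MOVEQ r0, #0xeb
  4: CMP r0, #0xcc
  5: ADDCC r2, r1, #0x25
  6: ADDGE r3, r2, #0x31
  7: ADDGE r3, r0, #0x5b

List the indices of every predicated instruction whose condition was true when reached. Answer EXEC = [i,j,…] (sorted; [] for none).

[0] flags=0000 → (cmp)
[1] flags=0000 CC?T → r1=0x2b
[2] flags=0000 MI?F → skip
[3] flags=0000 EQ?F → skip
[4] flags=0010 → (cmp)
[5] flags=0010 CC?F → skip
[6] flags=0010 GE?T → r3=0x7f
[7] flags=0010 GE?T → r3=0x4e

EXEC = [1,6,7]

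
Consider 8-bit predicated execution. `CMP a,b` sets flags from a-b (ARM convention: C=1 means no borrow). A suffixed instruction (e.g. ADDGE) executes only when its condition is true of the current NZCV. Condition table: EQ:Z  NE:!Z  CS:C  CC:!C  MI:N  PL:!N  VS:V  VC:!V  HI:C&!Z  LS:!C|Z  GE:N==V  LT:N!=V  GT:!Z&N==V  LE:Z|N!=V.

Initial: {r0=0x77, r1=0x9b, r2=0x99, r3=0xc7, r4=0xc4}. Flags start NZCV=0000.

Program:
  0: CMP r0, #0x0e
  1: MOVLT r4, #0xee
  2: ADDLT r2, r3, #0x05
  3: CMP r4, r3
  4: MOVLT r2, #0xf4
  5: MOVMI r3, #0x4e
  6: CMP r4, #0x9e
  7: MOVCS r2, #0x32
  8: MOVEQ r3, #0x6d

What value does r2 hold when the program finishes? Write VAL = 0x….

[0] flags=0010 → (cmp)
[1] flags=0010 LT?F → skip
[2] flags=0010 LT?F → skip
[3] flags=1000 → (cmp)
[4] flags=1000 LT?T → r2=0xf4
[5] flags=1000 MI?T → r3=0x4e
[6] flags=0010 → (cmp)
[7] flags=0010 CS?T → r2=0x32
[8] flags=0010 EQ?F → skip

VAL = 0x32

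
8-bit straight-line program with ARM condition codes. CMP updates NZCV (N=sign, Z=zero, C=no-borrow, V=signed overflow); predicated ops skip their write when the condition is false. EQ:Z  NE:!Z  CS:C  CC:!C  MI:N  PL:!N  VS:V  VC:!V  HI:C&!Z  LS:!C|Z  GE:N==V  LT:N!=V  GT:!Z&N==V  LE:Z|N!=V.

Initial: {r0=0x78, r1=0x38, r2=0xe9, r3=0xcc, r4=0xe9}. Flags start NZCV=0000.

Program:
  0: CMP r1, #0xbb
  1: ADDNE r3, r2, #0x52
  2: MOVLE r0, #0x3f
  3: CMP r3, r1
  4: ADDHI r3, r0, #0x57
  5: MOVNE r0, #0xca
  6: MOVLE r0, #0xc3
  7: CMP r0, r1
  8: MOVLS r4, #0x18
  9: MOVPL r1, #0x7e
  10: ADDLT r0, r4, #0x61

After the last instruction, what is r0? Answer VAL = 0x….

0: ✓ CMP  NZCV=0000
1: ✓ ADDNE  r3←0x3b
2: · MOVLE
3: ✓ CMP  NZCV=0010
4: ✓ ADDHI  r3←0xcf
5: ✓ MOVNE  r0←0xca
6: · MOVLE
7: ✓ CMP  NZCV=1010
8: · MOVLS
9: · MOVPL
10: ✓ ADDLT  r0←0x4a

VAL = 0x4a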